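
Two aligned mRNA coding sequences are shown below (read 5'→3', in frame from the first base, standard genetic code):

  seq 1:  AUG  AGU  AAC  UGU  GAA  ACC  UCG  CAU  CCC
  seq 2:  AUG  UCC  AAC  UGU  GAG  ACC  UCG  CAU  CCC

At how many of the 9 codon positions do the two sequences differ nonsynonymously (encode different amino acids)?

0

Codon 1: AUG Met / AUG Met — identical.
Codon 2: AGU Ser / UCC Ser — synonymous.
Codon 3: AAC Asn / AAC Asn — identical.
Codon 4: UGU Cys / UGU Cys — identical.
Codon 5: GAA Glu / GAG Glu — synonymous.
Codon 6: ACC Thr / ACC Thr — identical.
Codon 7: UCG Ser / UCG Ser — identical.
Codon 8: CAU His / CAU His — identical.
Codon 9: CCC Pro / CCC Pro — identical.
Nonsynonymous differences: 0.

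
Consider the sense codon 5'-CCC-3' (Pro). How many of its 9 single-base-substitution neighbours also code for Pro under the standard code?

3

Position 1: none → 0 synonymous.
Position 2: none → 0 synonymous.
Position 3: CCU, CCA, CCG → 3 synonymous.
Total: 0 + 0 + 3 = 3.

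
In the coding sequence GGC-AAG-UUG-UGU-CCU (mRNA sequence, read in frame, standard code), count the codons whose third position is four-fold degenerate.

Codon 1 GGC (Gly): third position 4-fold.
Codon 2 AAG (Lys): third position 2-fold.
Codon 3 UUG (Leu): third position 2-fold.
Codon 4 UGU (Cys): third position 2-fold.
Codon 5 CCU (Pro): third position 4-fold.
Four-fold degenerate third positions: 2.

2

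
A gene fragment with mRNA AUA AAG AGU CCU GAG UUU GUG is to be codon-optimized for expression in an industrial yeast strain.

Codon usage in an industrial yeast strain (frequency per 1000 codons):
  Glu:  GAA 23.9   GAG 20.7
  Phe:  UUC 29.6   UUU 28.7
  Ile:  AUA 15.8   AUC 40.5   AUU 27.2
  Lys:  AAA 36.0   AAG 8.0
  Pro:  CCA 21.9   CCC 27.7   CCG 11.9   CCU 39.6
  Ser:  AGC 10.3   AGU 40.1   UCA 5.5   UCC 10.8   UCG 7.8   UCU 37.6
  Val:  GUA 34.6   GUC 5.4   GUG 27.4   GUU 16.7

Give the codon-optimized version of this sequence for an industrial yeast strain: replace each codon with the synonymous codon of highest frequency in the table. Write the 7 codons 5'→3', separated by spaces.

AUC AAA AGU CCU GAA UUC GUA

Codon 1 (Ile): best is AUC at 40.5.
Codon 2 (Lys): best is AAA at 36.0.
Codon 3 (Ser): best is AGU at 40.1.
Codon 4 (Pro): best is CCU at 39.6.
Codon 5 (Glu): best is GAA at 23.9.
Codon 6 (Phe): best is UUC at 29.6.
Codon 7 (Val): best is GUA at 34.6.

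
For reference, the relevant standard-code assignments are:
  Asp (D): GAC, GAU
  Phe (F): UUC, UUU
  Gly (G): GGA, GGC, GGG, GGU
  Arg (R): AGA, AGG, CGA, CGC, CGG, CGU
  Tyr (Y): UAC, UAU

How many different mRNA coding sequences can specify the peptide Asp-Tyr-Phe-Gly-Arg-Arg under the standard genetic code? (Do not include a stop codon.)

1152

Asp: 2 codons.
Tyr: 2 codons.
Phe: 2 codons.
Gly: 4 codons.
Arg: 6 codons.
Arg: 6 codons.
2 × 2 × 2 × 4 × 6 × 6 = 1152.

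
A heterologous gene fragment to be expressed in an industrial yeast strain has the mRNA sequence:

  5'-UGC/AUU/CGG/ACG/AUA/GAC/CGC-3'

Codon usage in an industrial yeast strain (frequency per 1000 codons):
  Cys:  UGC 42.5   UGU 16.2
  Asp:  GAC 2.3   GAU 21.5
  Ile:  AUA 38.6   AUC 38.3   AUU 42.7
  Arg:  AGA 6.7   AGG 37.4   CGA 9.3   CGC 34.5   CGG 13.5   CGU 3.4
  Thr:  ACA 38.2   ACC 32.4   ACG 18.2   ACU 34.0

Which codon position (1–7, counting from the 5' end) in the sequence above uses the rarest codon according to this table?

6

Codon 1 UGC (Cys): 42.5 per 1000.
Codon 2 AUU (Ile): 42.7 per 1000.
Codon 3 CGG (Arg): 13.5 per 1000.
Codon 4 ACG (Thr): 18.2 per 1000.
Codon 5 AUA (Ile): 38.6 per 1000.
Codon 6 GAC (Asp): 2.3 per 1000.
Codon 7 CGC (Arg): 34.5 per 1000.
Lowest frequency is 2.3 at codon 6.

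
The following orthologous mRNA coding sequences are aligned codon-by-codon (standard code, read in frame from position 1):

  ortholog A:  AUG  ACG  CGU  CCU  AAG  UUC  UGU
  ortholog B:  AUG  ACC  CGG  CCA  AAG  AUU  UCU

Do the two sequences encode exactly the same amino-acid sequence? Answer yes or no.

no

Codon 1: AUG Met / AUG Met — identical.
Codon 2: ACG Thr / ACC Thr — synonymous.
Codon 3: CGU Arg / CGG Arg — synonymous.
Codon 4: CCU Pro / CCA Pro — synonymous.
Codon 5: AAG Lys / AAG Lys — identical.
Codon 6: UUC Phe / AUU Ile — nonsynonymous.
Codon 7: UGU Cys / UCU Ser — nonsynonymous.
Nonsynonymous differences: 2 → different protein.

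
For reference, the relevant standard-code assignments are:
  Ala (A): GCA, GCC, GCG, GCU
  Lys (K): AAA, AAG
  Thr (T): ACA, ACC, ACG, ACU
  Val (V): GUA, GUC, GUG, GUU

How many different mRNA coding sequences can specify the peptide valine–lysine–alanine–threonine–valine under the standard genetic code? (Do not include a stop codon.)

512

Val: 4 codons.
Lys: 2 codons.
Ala: 4 codons.
Thr: 4 codons.
Val: 4 codons.
4 × 2 × 4 × 4 × 4 = 512.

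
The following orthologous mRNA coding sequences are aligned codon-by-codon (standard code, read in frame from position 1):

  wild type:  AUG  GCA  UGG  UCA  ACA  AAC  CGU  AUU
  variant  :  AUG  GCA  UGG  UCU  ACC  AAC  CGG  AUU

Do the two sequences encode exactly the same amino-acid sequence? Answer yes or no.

Codon 1: AUG Met / AUG Met — identical.
Codon 2: GCA Ala / GCA Ala — identical.
Codon 3: UGG Trp / UGG Trp — identical.
Codon 4: UCA Ser / UCU Ser — synonymous.
Codon 5: ACA Thr / ACC Thr — synonymous.
Codon 6: AAC Asn / AAC Asn — identical.
Codon 7: CGU Arg / CGG Arg — synonymous.
Codon 8: AUU Ile / AUU Ile — identical.
Nonsynonymous differences: 0 → same protein.

yes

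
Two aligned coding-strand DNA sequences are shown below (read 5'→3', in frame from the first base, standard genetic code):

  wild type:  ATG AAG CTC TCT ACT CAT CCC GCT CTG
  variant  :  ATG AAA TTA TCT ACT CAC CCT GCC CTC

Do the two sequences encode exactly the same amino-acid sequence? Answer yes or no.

yes

Codon 1: ATG Met / ATG Met — identical.
Codon 2: AAG Lys / AAA Lys — synonymous.
Codon 3: CTC Leu / TTA Leu — synonymous.
Codon 4: TCT Ser / TCT Ser — identical.
Codon 5: ACT Thr / ACT Thr — identical.
Codon 6: CAT His / CAC His — synonymous.
Codon 7: CCC Pro / CCT Pro — synonymous.
Codon 8: GCT Ala / GCC Ala — synonymous.
Codon 9: CTG Leu / CTC Leu — synonymous.
Nonsynonymous differences: 0 → same protein.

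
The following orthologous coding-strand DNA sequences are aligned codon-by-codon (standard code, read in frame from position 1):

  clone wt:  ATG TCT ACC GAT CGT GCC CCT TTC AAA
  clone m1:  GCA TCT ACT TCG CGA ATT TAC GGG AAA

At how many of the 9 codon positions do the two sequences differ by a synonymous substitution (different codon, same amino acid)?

Codon 1: ATG Met / GCA Ala — nonsynonymous.
Codon 2: TCT Ser / TCT Ser — identical.
Codon 3: ACC Thr / ACT Thr — synonymous.
Codon 4: GAT Asp / TCG Ser — nonsynonymous.
Codon 5: CGT Arg / CGA Arg — synonymous.
Codon 6: GCC Ala / ATT Ile — nonsynonymous.
Codon 7: CCT Pro / TAC Tyr — nonsynonymous.
Codon 8: TTC Phe / GGG Gly — nonsynonymous.
Codon 9: AAA Lys / AAA Lys — identical.
Synonymous differences: 2.

2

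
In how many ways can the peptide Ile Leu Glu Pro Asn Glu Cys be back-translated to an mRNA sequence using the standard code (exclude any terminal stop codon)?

Ile: 3 codons.
Leu: 6 codons.
Glu: 2 codons.
Pro: 4 codons.
Asn: 2 codons.
Glu: 2 codons.
Cys: 2 codons.
3 × 6 × 2 × 4 × 2 × 2 × 2 = 1152.

1152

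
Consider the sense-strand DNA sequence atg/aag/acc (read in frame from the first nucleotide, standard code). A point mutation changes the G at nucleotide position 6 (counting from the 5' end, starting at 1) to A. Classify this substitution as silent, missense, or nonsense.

silent

Position 6 falls in codon 2: AAG → Lys.
After the substitution the codon is AAA → Lys.
Both encode Lys, so the change is synonymous.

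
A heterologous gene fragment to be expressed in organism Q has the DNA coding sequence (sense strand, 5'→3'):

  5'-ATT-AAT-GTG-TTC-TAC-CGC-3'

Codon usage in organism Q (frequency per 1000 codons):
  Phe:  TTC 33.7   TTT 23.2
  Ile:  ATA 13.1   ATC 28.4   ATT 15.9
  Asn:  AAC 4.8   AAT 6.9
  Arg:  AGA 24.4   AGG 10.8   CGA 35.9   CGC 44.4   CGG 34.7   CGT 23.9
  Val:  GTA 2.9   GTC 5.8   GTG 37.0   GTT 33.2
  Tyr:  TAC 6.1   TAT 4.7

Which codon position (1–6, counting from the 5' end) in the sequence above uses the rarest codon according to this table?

Codon 1 ATT (Ile): 15.9 per 1000.
Codon 2 AAT (Asn): 6.9 per 1000.
Codon 3 GTG (Val): 37.0 per 1000.
Codon 4 TTC (Phe): 33.7 per 1000.
Codon 5 TAC (Tyr): 6.1 per 1000.
Codon 6 CGC (Arg): 44.4 per 1000.
Lowest frequency is 6.1 at codon 5.

5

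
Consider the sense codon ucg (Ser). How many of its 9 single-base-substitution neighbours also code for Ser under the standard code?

3

Position 1: none → 0 synonymous.
Position 2: none → 0 synonymous.
Position 3: UCU, UCC, UCA → 3 synonymous.
Total: 0 + 0 + 3 = 3.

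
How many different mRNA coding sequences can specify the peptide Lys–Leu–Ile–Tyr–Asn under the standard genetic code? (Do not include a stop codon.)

Lys: 2 codons.
Leu: 6 codons.
Ile: 3 codons.
Tyr: 2 codons.
Asn: 2 codons.
2 × 6 × 3 × 2 × 2 = 144.

144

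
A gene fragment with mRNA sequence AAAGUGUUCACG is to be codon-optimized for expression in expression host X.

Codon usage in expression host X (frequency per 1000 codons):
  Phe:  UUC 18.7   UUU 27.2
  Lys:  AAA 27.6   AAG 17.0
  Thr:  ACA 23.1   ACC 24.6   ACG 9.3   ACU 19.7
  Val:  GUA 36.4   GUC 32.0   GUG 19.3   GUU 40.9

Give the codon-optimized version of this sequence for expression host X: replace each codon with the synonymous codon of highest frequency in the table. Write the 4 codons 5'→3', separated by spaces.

AAA GUU UUU ACC

Codon 1 (Lys): best is AAA at 27.6.
Codon 2 (Val): best is GUU at 40.9.
Codon 3 (Phe): best is UUU at 27.2.
Codon 4 (Thr): best is ACC at 24.6.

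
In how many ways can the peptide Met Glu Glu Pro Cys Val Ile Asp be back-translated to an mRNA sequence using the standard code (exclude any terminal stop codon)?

Met: 1 codon.
Glu: 2 codons.
Glu: 2 codons.
Pro: 4 codons.
Cys: 2 codons.
Val: 4 codons.
Ile: 3 codons.
Asp: 2 codons.
1 × 2 × 2 × 4 × 2 × 4 × 3 × 2 = 768.

768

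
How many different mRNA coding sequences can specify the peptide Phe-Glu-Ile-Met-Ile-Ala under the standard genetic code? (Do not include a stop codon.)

144

Phe: 2 codons.
Glu: 2 codons.
Ile: 3 codons.
Met: 1 codon.
Ile: 3 codons.
Ala: 4 codons.
2 × 2 × 3 × 1 × 3 × 4 = 144.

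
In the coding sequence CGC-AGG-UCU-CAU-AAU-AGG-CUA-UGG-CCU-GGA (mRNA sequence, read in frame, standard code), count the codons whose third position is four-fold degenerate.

Codon 1 CGC (Arg): third position 4-fold.
Codon 2 AGG (Arg): third position 2-fold.
Codon 3 UCU (Ser): third position 4-fold.
Codon 4 CAU (His): third position 2-fold.
Codon 5 AAU (Asn): third position 2-fold.
Codon 6 AGG (Arg): third position 2-fold.
Codon 7 CUA (Leu): third position 4-fold.
Codon 8 UGG (Trp): third position 1-fold.
Codon 9 CCU (Pro): third position 4-fold.
Codon 10 GGA (Gly): third position 4-fold.
Four-fold degenerate third positions: 5.

5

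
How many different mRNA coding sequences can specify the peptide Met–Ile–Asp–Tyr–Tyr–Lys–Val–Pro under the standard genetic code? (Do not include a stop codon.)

Met: 1 codon.
Ile: 3 codons.
Asp: 2 codons.
Tyr: 2 codons.
Tyr: 2 codons.
Lys: 2 codons.
Val: 4 codons.
Pro: 4 codons.
1 × 3 × 2 × 2 × 2 × 2 × 4 × 4 = 768.

768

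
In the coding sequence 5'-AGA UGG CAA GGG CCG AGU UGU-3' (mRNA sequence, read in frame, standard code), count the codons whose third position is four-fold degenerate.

Codon 1 AGA (Arg): third position 2-fold.
Codon 2 UGG (Trp): third position 1-fold.
Codon 3 CAA (Gln): third position 2-fold.
Codon 4 GGG (Gly): third position 4-fold.
Codon 5 CCG (Pro): third position 4-fold.
Codon 6 AGU (Ser): third position 2-fold.
Codon 7 UGU (Cys): third position 2-fold.
Four-fold degenerate third positions: 2.

2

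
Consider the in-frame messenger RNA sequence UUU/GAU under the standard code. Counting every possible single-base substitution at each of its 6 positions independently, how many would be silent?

2

Codon 1 (UUU, Phe): 1 synonymous substitution.
Codon 2 (GAU, Asp): 1 synonymous substitution.
Total: 1 + 1 = 2.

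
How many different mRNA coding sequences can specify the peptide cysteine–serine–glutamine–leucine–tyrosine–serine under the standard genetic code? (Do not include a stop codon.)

Cys: 2 codons.
Ser: 6 codons.
Gln: 2 codons.
Leu: 6 codons.
Tyr: 2 codons.
Ser: 6 codons.
2 × 6 × 2 × 6 × 2 × 6 = 1728.

1728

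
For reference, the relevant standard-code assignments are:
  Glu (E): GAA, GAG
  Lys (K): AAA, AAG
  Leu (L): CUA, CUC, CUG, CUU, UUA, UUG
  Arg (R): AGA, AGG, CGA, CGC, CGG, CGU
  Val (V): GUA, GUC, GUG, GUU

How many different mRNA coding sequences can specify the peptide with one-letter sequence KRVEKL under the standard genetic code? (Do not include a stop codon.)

1152

Lys: 2 codons.
Arg: 6 codons.
Val: 4 codons.
Glu: 2 codons.
Lys: 2 codons.
Leu: 6 codons.
2 × 6 × 4 × 2 × 2 × 6 = 1152.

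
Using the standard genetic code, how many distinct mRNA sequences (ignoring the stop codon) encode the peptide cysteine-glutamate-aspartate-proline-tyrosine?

64

Cys: 2 codons.
Glu: 2 codons.
Asp: 2 codons.
Pro: 4 codons.
Tyr: 2 codons.
2 × 2 × 2 × 4 × 2 = 64.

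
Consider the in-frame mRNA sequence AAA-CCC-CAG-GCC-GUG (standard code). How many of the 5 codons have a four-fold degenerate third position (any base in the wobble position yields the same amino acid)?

3

Codon 1 AAA (Lys): third position 2-fold.
Codon 2 CCC (Pro): third position 4-fold.
Codon 3 CAG (Gln): third position 2-fold.
Codon 4 GCC (Ala): third position 4-fold.
Codon 5 GUG (Val): third position 4-fold.
Four-fold degenerate third positions: 3.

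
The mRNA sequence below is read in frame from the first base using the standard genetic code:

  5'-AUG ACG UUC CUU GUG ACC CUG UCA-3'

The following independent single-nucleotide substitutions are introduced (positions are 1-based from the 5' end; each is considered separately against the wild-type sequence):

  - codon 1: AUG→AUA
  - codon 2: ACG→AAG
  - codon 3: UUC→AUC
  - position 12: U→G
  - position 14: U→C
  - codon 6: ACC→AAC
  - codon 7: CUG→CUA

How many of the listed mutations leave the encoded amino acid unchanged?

Codon 1: AUG (Met) → AUA (Ile) — missense.
Codon 2: ACG (Thr) → AAG (Lys) — missense.
Codon 3: UUC (Phe) → AUC (Ile) — missense.
Codon 4: CUU (Leu) → CUG (Leu) — synonymous.
Codon 5: GUG (Val) → GCG (Ala) — missense.
Codon 6: ACC (Thr) → AAC (Asn) — missense.
Codon 7: CUG (Leu) → CUA (Leu) — synonymous.
Synonymous: 2 of 7.

2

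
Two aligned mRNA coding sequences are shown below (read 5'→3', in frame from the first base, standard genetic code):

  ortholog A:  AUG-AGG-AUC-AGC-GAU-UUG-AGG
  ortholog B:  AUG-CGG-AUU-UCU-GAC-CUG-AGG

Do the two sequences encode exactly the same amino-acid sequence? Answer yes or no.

Codon 1: AUG Met / AUG Met — identical.
Codon 2: AGG Arg / CGG Arg — synonymous.
Codon 3: AUC Ile / AUU Ile — synonymous.
Codon 4: AGC Ser / UCU Ser — synonymous.
Codon 5: GAU Asp / GAC Asp — synonymous.
Codon 6: UUG Leu / CUG Leu — synonymous.
Codon 7: AGG Arg / AGG Arg — identical.
Nonsynonymous differences: 0 → same protein.

yes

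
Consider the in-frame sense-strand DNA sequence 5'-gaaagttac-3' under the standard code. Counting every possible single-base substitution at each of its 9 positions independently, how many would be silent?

3

Codon 1 (GAA, Glu): 1 synonymous substitution.
Codon 2 (AGT, Ser): 1 synonymous substitution.
Codon 3 (TAC, Tyr): 1 synonymous substitution.
Total: 1 + 1 + 1 = 3.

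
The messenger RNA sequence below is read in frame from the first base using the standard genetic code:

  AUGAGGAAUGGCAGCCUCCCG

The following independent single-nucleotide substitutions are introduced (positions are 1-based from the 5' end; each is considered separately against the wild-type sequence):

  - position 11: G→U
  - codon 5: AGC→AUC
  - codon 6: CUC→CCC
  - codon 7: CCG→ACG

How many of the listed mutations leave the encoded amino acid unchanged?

Codon 4: GGC (Gly) → GUC (Val) — missense.
Codon 5: AGC (Ser) → AUC (Ile) — missense.
Codon 6: CUC (Leu) → CCC (Pro) — missense.
Codon 7: CCG (Pro) → ACG (Thr) — missense.
Synonymous: 0 of 4.

0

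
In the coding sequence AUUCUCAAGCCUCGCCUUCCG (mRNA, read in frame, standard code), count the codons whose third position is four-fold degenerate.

5

Codon 1 AUU (Ile): third position 3-fold.
Codon 2 CUC (Leu): third position 4-fold.
Codon 3 AAG (Lys): third position 2-fold.
Codon 4 CCU (Pro): third position 4-fold.
Codon 5 CGC (Arg): third position 4-fold.
Codon 6 CUU (Leu): third position 4-fold.
Codon 7 CCG (Pro): third position 4-fold.
Four-fold degenerate third positions: 5.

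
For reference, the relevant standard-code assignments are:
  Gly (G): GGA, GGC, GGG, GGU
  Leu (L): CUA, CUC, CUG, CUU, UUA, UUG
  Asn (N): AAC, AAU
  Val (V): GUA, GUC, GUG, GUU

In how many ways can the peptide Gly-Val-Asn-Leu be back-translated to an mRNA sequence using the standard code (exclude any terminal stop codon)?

Gly: 4 codons.
Val: 4 codons.
Asn: 2 codons.
Leu: 6 codons.
4 × 4 × 2 × 6 = 192.

192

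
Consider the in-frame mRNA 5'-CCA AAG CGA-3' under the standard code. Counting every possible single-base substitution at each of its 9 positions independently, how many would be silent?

8

Codon 1 (CCA, Pro): 3 synonymous substitutions.
Codon 2 (AAG, Lys): 1 synonymous substitution.
Codon 3 (CGA, Arg): 4 synonymous substitutions.
Total: 3 + 1 + 4 = 8.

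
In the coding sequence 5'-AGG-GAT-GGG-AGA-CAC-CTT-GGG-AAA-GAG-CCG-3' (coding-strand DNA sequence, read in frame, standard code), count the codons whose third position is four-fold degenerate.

Codon 1 AGG (Arg): third position 2-fold.
Codon 2 GAT (Asp): third position 2-fold.
Codon 3 GGG (Gly): third position 4-fold.
Codon 4 AGA (Arg): third position 2-fold.
Codon 5 CAC (His): third position 2-fold.
Codon 6 CTT (Leu): third position 4-fold.
Codon 7 GGG (Gly): third position 4-fold.
Codon 8 AAA (Lys): third position 2-fold.
Codon 9 GAG (Glu): third position 2-fold.
Codon 10 CCG (Pro): third position 4-fold.
Four-fold degenerate third positions: 4.

4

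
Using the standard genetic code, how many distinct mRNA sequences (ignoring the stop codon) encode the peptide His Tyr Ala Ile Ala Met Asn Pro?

His: 2 codons.
Tyr: 2 codons.
Ala: 4 codons.
Ile: 3 codons.
Ala: 4 codons.
Met: 1 codon.
Asn: 2 codons.
Pro: 4 codons.
2 × 2 × 4 × 3 × 4 × 1 × 2 × 4 = 1536.

1536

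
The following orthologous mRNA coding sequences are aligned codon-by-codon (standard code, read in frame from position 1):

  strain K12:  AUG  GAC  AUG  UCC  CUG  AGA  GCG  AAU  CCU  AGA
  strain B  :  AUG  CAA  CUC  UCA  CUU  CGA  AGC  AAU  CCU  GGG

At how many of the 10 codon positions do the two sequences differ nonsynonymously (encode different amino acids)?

4

Codon 1: AUG Met / AUG Met — identical.
Codon 2: GAC Asp / CAA Gln — nonsynonymous.
Codon 3: AUG Met / CUC Leu — nonsynonymous.
Codon 4: UCC Ser / UCA Ser — synonymous.
Codon 5: CUG Leu / CUU Leu — synonymous.
Codon 6: AGA Arg / CGA Arg — synonymous.
Codon 7: GCG Ala / AGC Ser — nonsynonymous.
Codon 8: AAU Asn / AAU Asn — identical.
Codon 9: CCU Pro / CCU Pro — identical.
Codon 10: AGA Arg / GGG Gly — nonsynonymous.
Nonsynonymous differences: 4.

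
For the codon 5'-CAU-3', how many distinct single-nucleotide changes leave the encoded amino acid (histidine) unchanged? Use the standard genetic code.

Position 1: none → 0 synonymous.
Position 2: none → 0 synonymous.
Position 3: CAC → 1 synonymous.
Total: 0 + 0 + 1 = 1.

1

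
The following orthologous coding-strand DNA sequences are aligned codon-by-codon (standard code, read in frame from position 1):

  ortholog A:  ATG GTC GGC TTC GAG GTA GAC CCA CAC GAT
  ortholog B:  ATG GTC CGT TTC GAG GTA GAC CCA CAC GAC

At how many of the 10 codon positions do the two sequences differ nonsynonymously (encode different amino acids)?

1

Codon 1: ATG Met / ATG Met — identical.
Codon 2: GTC Val / GTC Val — identical.
Codon 3: GGC Gly / CGT Arg — nonsynonymous.
Codon 4: TTC Phe / TTC Phe — identical.
Codon 5: GAG Glu / GAG Glu — identical.
Codon 6: GTA Val / GTA Val — identical.
Codon 7: GAC Asp / GAC Asp — identical.
Codon 8: CCA Pro / CCA Pro — identical.
Codon 9: CAC His / CAC His — identical.
Codon 10: GAT Asp / GAC Asp — synonymous.
Nonsynonymous differences: 1.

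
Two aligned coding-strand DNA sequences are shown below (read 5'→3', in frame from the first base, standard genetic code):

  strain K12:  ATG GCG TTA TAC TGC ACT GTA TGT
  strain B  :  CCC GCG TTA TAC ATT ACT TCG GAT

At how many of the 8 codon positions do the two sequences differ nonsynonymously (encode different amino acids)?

4

Codon 1: ATG Met / CCC Pro — nonsynonymous.
Codon 2: GCG Ala / GCG Ala — identical.
Codon 3: TTA Leu / TTA Leu — identical.
Codon 4: TAC Tyr / TAC Tyr — identical.
Codon 5: TGC Cys / ATT Ile — nonsynonymous.
Codon 6: ACT Thr / ACT Thr — identical.
Codon 7: GTA Val / TCG Ser — nonsynonymous.
Codon 8: TGT Cys / GAT Asp — nonsynonymous.
Nonsynonymous differences: 4.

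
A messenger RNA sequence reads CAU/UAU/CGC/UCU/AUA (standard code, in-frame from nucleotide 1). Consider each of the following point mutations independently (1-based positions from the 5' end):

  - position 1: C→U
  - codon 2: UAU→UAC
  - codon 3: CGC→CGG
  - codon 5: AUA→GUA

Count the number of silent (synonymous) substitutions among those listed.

Codon 1: CAU (His) → UAU (Tyr) — missense.
Codon 2: UAU (Tyr) → UAC (Tyr) — synonymous.
Codon 3: CGC (Arg) → CGG (Arg) — synonymous.
Codon 5: AUA (Ile) → GUA (Val) — missense.
Synonymous: 2 of 4.

2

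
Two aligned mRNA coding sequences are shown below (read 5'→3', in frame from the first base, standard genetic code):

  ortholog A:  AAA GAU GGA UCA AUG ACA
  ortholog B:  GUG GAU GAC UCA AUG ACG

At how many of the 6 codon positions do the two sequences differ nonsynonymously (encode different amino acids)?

2

Codon 1: AAA Lys / GUG Val — nonsynonymous.
Codon 2: GAU Asp / GAU Asp — identical.
Codon 3: GGA Gly / GAC Asp — nonsynonymous.
Codon 4: UCA Ser / UCA Ser — identical.
Codon 5: AUG Met / AUG Met — identical.
Codon 6: ACA Thr / ACG Thr — synonymous.
Nonsynonymous differences: 2.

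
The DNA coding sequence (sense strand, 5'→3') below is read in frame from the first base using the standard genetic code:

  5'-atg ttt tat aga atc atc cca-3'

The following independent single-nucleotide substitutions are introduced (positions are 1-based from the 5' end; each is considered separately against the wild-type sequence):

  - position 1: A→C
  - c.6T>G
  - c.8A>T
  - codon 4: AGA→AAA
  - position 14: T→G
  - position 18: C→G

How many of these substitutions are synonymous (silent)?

0

Codon 1: ATG (Met) → CTG (Leu) — missense.
Codon 2: TTT (Phe) → TTG (Leu) — missense.
Codon 3: TAT (Tyr) → TTT (Phe) — missense.
Codon 4: AGA (Arg) → AAA (Lys) — missense.
Codon 5: ATC (Ile) → AGC (Ser) — missense.
Codon 6: ATC (Ile) → ATG (Met) — missense.
Synonymous: 0 of 6.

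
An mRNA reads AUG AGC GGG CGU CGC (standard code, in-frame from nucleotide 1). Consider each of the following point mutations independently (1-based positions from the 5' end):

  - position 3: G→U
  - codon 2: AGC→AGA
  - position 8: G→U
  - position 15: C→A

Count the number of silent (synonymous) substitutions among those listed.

Codon 1: AUG (Met) → AUU (Ile) — missense.
Codon 2: AGC (Ser) → AGA (Arg) — missense.
Codon 3: GGG (Gly) → GUG (Val) — missense.
Codon 5: CGC (Arg) → CGA (Arg) — synonymous.
Synonymous: 1 of 4.

1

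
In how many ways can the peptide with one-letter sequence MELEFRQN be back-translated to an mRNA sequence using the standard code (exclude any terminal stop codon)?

Met: 1 codon.
Glu: 2 codons.
Leu: 6 codons.
Glu: 2 codons.
Phe: 2 codons.
Arg: 6 codons.
Gln: 2 codons.
Asn: 2 codons.
1 × 2 × 6 × 2 × 2 × 6 × 2 × 2 = 1152.

1152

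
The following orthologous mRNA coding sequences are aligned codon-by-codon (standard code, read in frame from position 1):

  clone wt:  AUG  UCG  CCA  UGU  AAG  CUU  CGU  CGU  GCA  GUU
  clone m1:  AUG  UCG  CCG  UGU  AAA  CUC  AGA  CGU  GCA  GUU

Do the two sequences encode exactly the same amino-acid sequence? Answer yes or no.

yes

Codon 1: AUG Met / AUG Met — identical.
Codon 2: UCG Ser / UCG Ser — identical.
Codon 3: CCA Pro / CCG Pro — synonymous.
Codon 4: UGU Cys / UGU Cys — identical.
Codon 5: AAG Lys / AAA Lys — synonymous.
Codon 6: CUU Leu / CUC Leu — synonymous.
Codon 7: CGU Arg / AGA Arg — synonymous.
Codon 8: CGU Arg / CGU Arg — identical.
Codon 9: GCA Ala / GCA Ala — identical.
Codon 10: GUU Val / GUU Val — identical.
Nonsynonymous differences: 0 → same protein.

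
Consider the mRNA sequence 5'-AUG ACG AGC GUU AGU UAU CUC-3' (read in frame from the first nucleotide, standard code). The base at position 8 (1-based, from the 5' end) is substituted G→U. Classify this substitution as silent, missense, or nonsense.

Position 8 falls in codon 3: AGC → Ser.
After the substitution the codon is AUC → Ile.
Ser ≠ Ile, so this is a missense mutation.

missense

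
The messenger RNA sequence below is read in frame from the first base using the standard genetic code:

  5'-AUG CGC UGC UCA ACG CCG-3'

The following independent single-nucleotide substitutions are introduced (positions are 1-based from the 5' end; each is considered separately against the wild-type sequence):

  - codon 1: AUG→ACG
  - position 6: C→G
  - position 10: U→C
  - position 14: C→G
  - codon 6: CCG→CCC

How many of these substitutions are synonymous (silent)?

Codon 1: AUG (Met) → ACG (Thr) — missense.
Codon 2: CGC (Arg) → CGG (Arg) — synonymous.
Codon 4: UCA (Ser) → CCA (Pro) — missense.
Codon 5: ACG (Thr) → AGG (Arg) — missense.
Codon 6: CCG (Pro) → CCC (Pro) — synonymous.
Synonymous: 2 of 5.

2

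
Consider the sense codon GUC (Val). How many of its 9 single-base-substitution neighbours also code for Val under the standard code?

Position 1: none → 0 synonymous.
Position 2: none → 0 synonymous.
Position 3: GUU, GUA, GUG → 3 synonymous.
Total: 0 + 0 + 3 = 3.

3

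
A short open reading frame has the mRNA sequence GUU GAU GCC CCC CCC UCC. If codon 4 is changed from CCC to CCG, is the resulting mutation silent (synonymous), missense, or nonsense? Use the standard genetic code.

silent

Position 12 falls in codon 4: CCC → Pro.
After the substitution the codon is CCG → Pro.
Both encode Pro, so the change is synonymous.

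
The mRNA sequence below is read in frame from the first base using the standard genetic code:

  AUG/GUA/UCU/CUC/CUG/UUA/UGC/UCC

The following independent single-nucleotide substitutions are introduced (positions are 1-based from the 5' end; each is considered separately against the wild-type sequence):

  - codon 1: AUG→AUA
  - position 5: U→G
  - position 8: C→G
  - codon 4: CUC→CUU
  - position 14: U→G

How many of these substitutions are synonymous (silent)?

Codon 1: AUG (Met) → AUA (Ile) — missense.
Codon 2: GUA (Val) → GGA (Gly) — missense.
Codon 3: UCU (Ser) → UGU (Cys) — missense.
Codon 4: CUC (Leu) → CUU (Leu) — synonymous.
Codon 5: CUG (Leu) → CGG (Arg) — missense.
Synonymous: 1 of 5.

1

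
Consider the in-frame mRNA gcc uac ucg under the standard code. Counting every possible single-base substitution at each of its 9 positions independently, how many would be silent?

Codon 1 (GCC, Ala): 3 synonymous substitutions.
Codon 2 (UAC, Tyr): 1 synonymous substitution.
Codon 3 (UCG, Ser): 3 synonymous substitutions.
Total: 3 + 1 + 3 = 7.

7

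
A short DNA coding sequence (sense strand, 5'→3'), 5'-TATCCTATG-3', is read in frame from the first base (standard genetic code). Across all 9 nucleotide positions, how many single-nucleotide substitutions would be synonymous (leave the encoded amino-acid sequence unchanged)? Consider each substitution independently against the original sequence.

Codon 1 (TAT, Tyr): 1 synonymous substitution.
Codon 2 (CCT, Pro): 3 synonymous substitutions.
Codon 3 (ATG, Met): 0 synonymous substitutions.
Total: 1 + 3 + 0 = 4.

4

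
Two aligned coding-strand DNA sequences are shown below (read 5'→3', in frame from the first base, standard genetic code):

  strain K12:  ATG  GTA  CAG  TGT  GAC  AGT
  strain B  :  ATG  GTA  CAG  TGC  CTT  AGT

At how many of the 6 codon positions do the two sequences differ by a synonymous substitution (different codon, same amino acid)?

1

Codon 1: ATG Met / ATG Met — identical.
Codon 2: GTA Val / GTA Val — identical.
Codon 3: CAG Gln / CAG Gln — identical.
Codon 4: TGT Cys / TGC Cys — synonymous.
Codon 5: GAC Asp / CTT Leu — nonsynonymous.
Codon 6: AGT Ser / AGT Ser — identical.
Synonymous differences: 1.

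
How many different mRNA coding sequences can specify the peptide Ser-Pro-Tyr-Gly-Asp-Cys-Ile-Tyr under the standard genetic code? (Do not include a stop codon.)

Ser: 6 codons.
Pro: 4 codons.
Tyr: 2 codons.
Gly: 4 codons.
Asp: 2 codons.
Cys: 2 codons.
Ile: 3 codons.
Tyr: 2 codons.
6 × 4 × 2 × 4 × 2 × 2 × 3 × 2 = 4608.

4608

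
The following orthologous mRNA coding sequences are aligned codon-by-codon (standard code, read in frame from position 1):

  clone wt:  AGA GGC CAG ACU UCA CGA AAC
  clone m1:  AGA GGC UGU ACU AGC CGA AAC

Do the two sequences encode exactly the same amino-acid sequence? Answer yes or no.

Codon 1: AGA Arg / AGA Arg — identical.
Codon 2: GGC Gly / GGC Gly — identical.
Codon 3: CAG Gln / UGU Cys — nonsynonymous.
Codon 4: ACU Thr / ACU Thr — identical.
Codon 5: UCA Ser / AGC Ser — synonymous.
Codon 6: CGA Arg / CGA Arg — identical.
Codon 7: AAC Asn / AAC Asn — identical.
Nonsynonymous differences: 1 → different protein.

no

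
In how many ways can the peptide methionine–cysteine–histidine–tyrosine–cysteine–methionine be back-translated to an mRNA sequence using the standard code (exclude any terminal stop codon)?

Met: 1 codon.
Cys: 2 codons.
His: 2 codons.
Tyr: 2 codons.
Cys: 2 codons.
Met: 1 codon.
1 × 2 × 2 × 2 × 2 × 1 = 16.

16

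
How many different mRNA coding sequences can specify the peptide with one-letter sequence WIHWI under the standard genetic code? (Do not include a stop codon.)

18

Trp: 1 codon.
Ile: 3 codons.
His: 2 codons.
Trp: 1 codon.
Ile: 3 codons.
1 × 3 × 2 × 1 × 3 = 18.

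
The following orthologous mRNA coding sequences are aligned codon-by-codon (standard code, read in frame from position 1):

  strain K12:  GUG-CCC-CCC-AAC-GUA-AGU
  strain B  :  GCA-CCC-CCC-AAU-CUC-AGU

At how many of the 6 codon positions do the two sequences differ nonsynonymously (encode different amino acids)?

2

Codon 1: GUG Val / GCA Ala — nonsynonymous.
Codon 2: CCC Pro / CCC Pro — identical.
Codon 3: CCC Pro / CCC Pro — identical.
Codon 4: AAC Asn / AAU Asn — synonymous.
Codon 5: GUA Val / CUC Leu — nonsynonymous.
Codon 6: AGU Ser / AGU Ser — identical.
Nonsynonymous differences: 2.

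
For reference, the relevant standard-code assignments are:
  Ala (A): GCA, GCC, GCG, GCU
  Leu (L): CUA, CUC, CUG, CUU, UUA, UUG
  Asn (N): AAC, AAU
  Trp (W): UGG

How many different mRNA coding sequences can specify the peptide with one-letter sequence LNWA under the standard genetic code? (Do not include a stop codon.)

Leu: 6 codons.
Asn: 2 codons.
Trp: 1 codon.
Ala: 4 codons.
6 × 2 × 1 × 4 = 48.

48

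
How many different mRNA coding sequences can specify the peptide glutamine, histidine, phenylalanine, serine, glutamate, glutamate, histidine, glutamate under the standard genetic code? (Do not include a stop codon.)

768

Gln: 2 codons.
His: 2 codons.
Phe: 2 codons.
Ser: 6 codons.
Glu: 2 codons.
Glu: 2 codons.
His: 2 codons.
Glu: 2 codons.
2 × 2 × 2 × 6 × 2 × 2 × 2 × 2 = 768.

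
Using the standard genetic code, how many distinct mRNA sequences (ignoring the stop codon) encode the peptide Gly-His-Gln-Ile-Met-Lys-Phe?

Gly: 4 codons.
His: 2 codons.
Gln: 2 codons.
Ile: 3 codons.
Met: 1 codon.
Lys: 2 codons.
Phe: 2 codons.
4 × 2 × 2 × 3 × 1 × 2 × 2 = 192.

192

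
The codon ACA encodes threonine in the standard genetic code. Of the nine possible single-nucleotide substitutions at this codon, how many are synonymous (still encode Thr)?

Position 1: none → 0 synonymous.
Position 2: none → 0 synonymous.
Position 3: ACU, ACC, ACG → 3 synonymous.
Total: 0 + 0 + 3 = 3.

3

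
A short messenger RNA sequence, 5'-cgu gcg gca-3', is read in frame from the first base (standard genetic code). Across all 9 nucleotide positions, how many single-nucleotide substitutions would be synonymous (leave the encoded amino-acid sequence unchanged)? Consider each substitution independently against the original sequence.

9

Codon 1 (CGU, Arg): 3 synonymous substitutions.
Codon 2 (GCG, Ala): 3 synonymous substitutions.
Codon 3 (GCA, Ala): 3 synonymous substitutions.
Total: 3 + 3 + 3 = 9.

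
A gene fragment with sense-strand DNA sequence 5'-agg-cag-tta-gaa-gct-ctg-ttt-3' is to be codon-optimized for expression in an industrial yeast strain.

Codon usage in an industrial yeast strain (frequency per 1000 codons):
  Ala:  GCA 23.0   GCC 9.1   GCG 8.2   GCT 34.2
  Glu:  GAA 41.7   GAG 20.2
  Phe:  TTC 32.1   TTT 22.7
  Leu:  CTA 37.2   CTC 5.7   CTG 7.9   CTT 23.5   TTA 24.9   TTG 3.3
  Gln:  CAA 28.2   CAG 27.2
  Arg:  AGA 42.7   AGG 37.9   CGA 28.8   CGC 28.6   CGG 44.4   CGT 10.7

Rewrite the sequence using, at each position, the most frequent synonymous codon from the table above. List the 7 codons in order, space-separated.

Codon 1 (Arg): best is CGG at 44.4.
Codon 2 (Gln): best is CAA at 28.2.
Codon 3 (Leu): best is CTA at 37.2.
Codon 4 (Glu): best is GAA at 41.7.
Codon 5 (Ala): best is GCT at 34.2.
Codon 6 (Leu): best is CTA at 37.2.
Codon 7 (Phe): best is TTC at 32.1.

CGG CAA CTA GAA GCT CTA TTC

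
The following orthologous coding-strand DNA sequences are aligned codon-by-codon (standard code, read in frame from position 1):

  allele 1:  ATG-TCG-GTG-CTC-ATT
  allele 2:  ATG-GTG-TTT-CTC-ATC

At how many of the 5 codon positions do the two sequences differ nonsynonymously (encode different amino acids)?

Codon 1: ATG Met / ATG Met — identical.
Codon 2: TCG Ser / GTG Val — nonsynonymous.
Codon 3: GTG Val / TTT Phe — nonsynonymous.
Codon 4: CTC Leu / CTC Leu — identical.
Codon 5: ATT Ile / ATC Ile — synonymous.
Nonsynonymous differences: 2.

2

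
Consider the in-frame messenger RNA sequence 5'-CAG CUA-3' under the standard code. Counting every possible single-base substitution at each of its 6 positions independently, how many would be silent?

Codon 1 (CAG, Gln): 1 synonymous substitution.
Codon 2 (CUA, Leu): 4 synonymous substitutions.
Total: 1 + 4 = 5.

5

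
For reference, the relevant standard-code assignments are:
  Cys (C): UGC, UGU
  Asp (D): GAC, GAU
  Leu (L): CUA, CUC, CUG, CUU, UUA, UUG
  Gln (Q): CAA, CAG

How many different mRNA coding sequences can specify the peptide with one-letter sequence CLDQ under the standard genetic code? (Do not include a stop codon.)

Cys: 2 codons.
Leu: 6 codons.
Asp: 2 codons.
Gln: 2 codons.
2 × 6 × 2 × 2 = 48.

48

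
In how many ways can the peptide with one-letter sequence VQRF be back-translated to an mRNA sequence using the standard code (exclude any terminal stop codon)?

96

Val: 4 codons.
Gln: 2 codons.
Arg: 6 codons.
Phe: 2 codons.
4 × 2 × 6 × 2 = 96.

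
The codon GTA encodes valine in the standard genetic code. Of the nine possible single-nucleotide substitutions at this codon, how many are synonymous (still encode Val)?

Position 1: none → 0 synonymous.
Position 2: none → 0 synonymous.
Position 3: GTT, GTC, GTG → 3 synonymous.
Total: 0 + 0 + 3 = 3.

3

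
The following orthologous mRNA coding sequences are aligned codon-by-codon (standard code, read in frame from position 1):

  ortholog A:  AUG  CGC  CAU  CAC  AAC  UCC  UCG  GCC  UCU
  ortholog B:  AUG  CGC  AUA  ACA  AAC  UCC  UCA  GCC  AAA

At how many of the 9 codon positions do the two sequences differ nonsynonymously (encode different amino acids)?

Codon 1: AUG Met / AUG Met — identical.
Codon 2: CGC Arg / CGC Arg — identical.
Codon 3: CAU His / AUA Ile — nonsynonymous.
Codon 4: CAC His / ACA Thr — nonsynonymous.
Codon 5: AAC Asn / AAC Asn — identical.
Codon 6: UCC Ser / UCC Ser — identical.
Codon 7: UCG Ser / UCA Ser — synonymous.
Codon 8: GCC Ala / GCC Ala — identical.
Codon 9: UCU Ser / AAA Lys — nonsynonymous.
Nonsynonymous differences: 3.

3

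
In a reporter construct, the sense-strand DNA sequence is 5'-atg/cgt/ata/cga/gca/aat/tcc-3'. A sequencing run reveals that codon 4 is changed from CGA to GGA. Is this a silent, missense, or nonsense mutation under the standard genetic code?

missense

Position 10 falls in codon 4: CGA → Arg.
After the substitution the codon is GGA → Gly.
Arg ≠ Gly, so this is a missense mutation.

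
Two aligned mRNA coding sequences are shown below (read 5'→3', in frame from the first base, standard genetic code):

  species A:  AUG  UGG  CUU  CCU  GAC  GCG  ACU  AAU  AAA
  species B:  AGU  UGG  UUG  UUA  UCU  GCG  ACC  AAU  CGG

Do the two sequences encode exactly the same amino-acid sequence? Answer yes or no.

Codon 1: AUG Met / AGU Ser — nonsynonymous.
Codon 2: UGG Trp / UGG Trp — identical.
Codon 3: CUU Leu / UUG Leu — synonymous.
Codon 4: CCU Pro / UUA Leu — nonsynonymous.
Codon 5: GAC Asp / UCU Ser — nonsynonymous.
Codon 6: GCG Ala / GCG Ala — identical.
Codon 7: ACU Thr / ACC Thr — synonymous.
Codon 8: AAU Asn / AAU Asn — identical.
Codon 9: AAA Lys / CGG Arg — nonsynonymous.
Nonsynonymous differences: 4 → different protein.

no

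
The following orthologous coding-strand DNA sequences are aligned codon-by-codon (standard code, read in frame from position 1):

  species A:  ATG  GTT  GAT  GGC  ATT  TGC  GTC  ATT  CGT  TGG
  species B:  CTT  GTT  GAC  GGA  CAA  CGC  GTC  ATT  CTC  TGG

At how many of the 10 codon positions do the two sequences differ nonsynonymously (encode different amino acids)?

4

Codon 1: ATG Met / CTT Leu — nonsynonymous.
Codon 2: GTT Val / GTT Val — identical.
Codon 3: GAT Asp / GAC Asp — synonymous.
Codon 4: GGC Gly / GGA Gly — synonymous.
Codon 5: ATT Ile / CAA Gln — nonsynonymous.
Codon 6: TGC Cys / CGC Arg — nonsynonymous.
Codon 7: GTC Val / GTC Val — identical.
Codon 8: ATT Ile / ATT Ile — identical.
Codon 9: CGT Arg / CTC Leu — nonsynonymous.
Codon 10: TGG Trp / TGG Trp — identical.
Nonsynonymous differences: 4.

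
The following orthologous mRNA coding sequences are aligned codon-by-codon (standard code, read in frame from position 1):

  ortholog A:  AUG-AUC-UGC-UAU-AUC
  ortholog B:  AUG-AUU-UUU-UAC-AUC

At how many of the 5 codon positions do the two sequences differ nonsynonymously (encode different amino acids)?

1

Codon 1: AUG Met / AUG Met — identical.
Codon 2: AUC Ile / AUU Ile — synonymous.
Codon 3: UGC Cys / UUU Phe — nonsynonymous.
Codon 4: UAU Tyr / UAC Tyr — synonymous.
Codon 5: AUC Ile / AUC Ile — identical.
Nonsynonymous differences: 1.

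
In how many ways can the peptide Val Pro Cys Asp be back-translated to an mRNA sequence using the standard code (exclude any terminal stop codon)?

64

Val: 4 codons.
Pro: 4 codons.
Cys: 2 codons.
Asp: 2 codons.
4 × 4 × 2 × 2 = 64.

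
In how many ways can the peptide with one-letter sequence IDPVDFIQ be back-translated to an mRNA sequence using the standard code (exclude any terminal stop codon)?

2304

Ile: 3 codons.
Asp: 2 codons.
Pro: 4 codons.
Val: 4 codons.
Asp: 2 codons.
Phe: 2 codons.
Ile: 3 codons.
Gln: 2 codons.
3 × 2 × 4 × 4 × 2 × 2 × 3 × 2 = 2304.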